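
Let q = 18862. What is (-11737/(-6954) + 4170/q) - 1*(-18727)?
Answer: 1228301290235/65583174 ≈ 18729.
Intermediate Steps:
(-11737/(-6954) + 4170/q) - 1*(-18727) = (-11737/(-6954) + 4170/18862) - 1*(-18727) = (-11737*(-1/6954) + 4170*(1/18862)) + 18727 = (11737/6954 + 2085/9431) + 18727 = 125190737/65583174 + 18727 = 1228301290235/65583174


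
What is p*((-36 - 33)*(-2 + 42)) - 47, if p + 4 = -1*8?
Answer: 33073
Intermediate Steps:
p = -12 (p = -4 - 1*8 = -4 - 8 = -12)
p*((-36 - 33)*(-2 + 42)) - 47 = -12*(-36 - 33)*(-2 + 42) - 47 = -(-828)*40 - 47 = -12*(-2760) - 47 = 33120 - 47 = 33073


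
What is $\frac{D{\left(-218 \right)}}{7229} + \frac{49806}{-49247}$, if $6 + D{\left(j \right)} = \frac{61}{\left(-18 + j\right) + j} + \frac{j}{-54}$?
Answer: $- \frac{4414729253215}{4363928449254} \approx -1.0116$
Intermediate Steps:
$D{\left(j \right)} = -6 + \frac{61}{-18 + 2 j} - \frac{j}{54}$ ($D{\left(j \right)} = -6 + \left(\frac{61}{\left(-18 + j\right) + j} + \frac{j}{-54}\right) = -6 + \left(\frac{61}{-18 + 2 j} + j \left(- \frac{1}{54}\right)\right) = -6 - \left(- \frac{61}{-18 + 2 j} + \frac{j}{54}\right) = -6 + \frac{61}{-18 + 2 j} - \frac{j}{54}$)
$\frac{D{\left(-218 \right)}}{7229} + \frac{49806}{-49247} = \frac{\frac{1}{54} \frac{1}{-9 - 218} \left(4563 - \left(-218\right)^{2} - -68670\right)}{7229} + \frac{49806}{-49247} = \frac{4563 - 47524 + 68670}{54 \left(-227\right)} \frac{1}{7229} + 49806 \left(- \frac{1}{49247}\right) = \frac{1}{54} \left(- \frac{1}{227}\right) \left(4563 - 47524 + 68670\right) \frac{1}{7229} - \frac{49806}{49247} = \frac{1}{54} \left(- \frac{1}{227}\right) 25709 \cdot \frac{1}{7229} - \frac{49806}{49247} = \left(- \frac{25709}{12258}\right) \frac{1}{7229} - \frac{49806}{49247} = - \frac{25709}{88613082} - \frac{49806}{49247} = - \frac{4414729253215}{4363928449254}$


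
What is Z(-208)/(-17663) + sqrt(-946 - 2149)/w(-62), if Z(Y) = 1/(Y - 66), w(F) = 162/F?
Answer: 1/4839662 - 31*I*sqrt(3095)/81 ≈ 2.0663e-7 - 21.292*I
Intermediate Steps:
Z(Y) = 1/(-66 + Y)
Z(-208)/(-17663) + sqrt(-946 - 2149)/w(-62) = 1/(-66 - 208*(-17663)) + sqrt(-946 - 2149)/((162/(-62))) = -1/17663/(-274) + sqrt(-3095)/((162*(-1/62))) = -1/274*(-1/17663) + (I*sqrt(3095))/(-81/31) = 1/4839662 + (I*sqrt(3095))*(-31/81) = 1/4839662 - 31*I*sqrt(3095)/81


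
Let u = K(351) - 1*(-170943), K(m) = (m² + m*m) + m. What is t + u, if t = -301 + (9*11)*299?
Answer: 446996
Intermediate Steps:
K(m) = m + 2*m² (K(m) = (m² + m²) + m = 2*m² + m = m + 2*m²)
t = 29300 (t = -301 + 99*299 = -301 + 29601 = 29300)
u = 417696 (u = 351*(1 + 2*351) - 1*(-170943) = 351*(1 + 702) + 170943 = 351*703 + 170943 = 246753 + 170943 = 417696)
t + u = 29300 + 417696 = 446996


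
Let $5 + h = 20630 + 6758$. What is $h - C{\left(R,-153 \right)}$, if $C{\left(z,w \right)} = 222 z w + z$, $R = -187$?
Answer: $-6324072$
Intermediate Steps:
$h = 27383$ ($h = -5 + \left(20630 + 6758\right) = -5 + 27388 = 27383$)
$C{\left(z,w \right)} = z + 222 w z$ ($C{\left(z,w \right)} = 222 w z + z = z + 222 w z$)
$h - C{\left(R,-153 \right)} = 27383 - - 187 \left(1 + 222 \left(-153\right)\right) = 27383 - - 187 \left(1 - 33966\right) = 27383 - \left(-187\right) \left(-33965\right) = 27383 - 6351455 = -6324072$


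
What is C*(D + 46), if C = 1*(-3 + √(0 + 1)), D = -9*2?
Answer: -56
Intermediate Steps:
D = -18
C = -2 (C = 1*(-3 + √1) = 1*(-3 + 1) = 1*(-2) = -2)
C*(D + 46) = -2*(-18 + 46) = -2*28 = -56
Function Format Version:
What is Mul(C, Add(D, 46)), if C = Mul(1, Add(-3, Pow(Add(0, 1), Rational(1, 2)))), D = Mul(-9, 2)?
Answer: -56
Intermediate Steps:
D = -18
C = -2 (C = Mul(1, Add(-3, Pow(1, Rational(1, 2)))) = Mul(1, Add(-3, 1)) = Mul(1, -2) = -2)
Mul(C, Add(D, 46)) = Mul(-2, Add(-18, 46)) = Mul(-2, 28) = -56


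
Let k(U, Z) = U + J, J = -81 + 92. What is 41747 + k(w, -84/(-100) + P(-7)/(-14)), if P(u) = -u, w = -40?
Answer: 41718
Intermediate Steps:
J = 11
k(U, Z) = 11 + U (k(U, Z) = U + 11 = 11 + U)
41747 + k(w, -84/(-100) + P(-7)/(-14)) = 41747 + (11 - 40) = 41747 - 29 = 41718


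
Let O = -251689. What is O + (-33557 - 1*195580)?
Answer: -480826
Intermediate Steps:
O + (-33557 - 1*195580) = -251689 + (-33557 - 1*195580) = -251689 + (-33557 - 195580) = -251689 - 229137 = -480826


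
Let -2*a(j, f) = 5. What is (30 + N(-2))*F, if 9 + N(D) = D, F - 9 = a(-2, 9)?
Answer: 247/2 ≈ 123.50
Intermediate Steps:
a(j, f) = -5/2 (a(j, f) = -½*5 = -5/2)
F = 13/2 (F = 9 - 5/2 = 13/2 ≈ 6.5000)
N(D) = -9 + D
(30 + N(-2))*F = (30 + (-9 - 2))*(13/2) = (30 - 11)*(13/2) = 19*(13/2) = 247/2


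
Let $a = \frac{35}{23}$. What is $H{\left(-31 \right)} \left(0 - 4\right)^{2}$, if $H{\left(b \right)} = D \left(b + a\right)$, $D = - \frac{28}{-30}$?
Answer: $- \frac{50624}{115} \approx -440.21$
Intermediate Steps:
$D = \frac{14}{15}$ ($D = \left(-28\right) \left(- \frac{1}{30}\right) = \frac{14}{15} \approx 0.93333$)
$a = \frac{35}{23}$ ($a = 35 \cdot \frac{1}{23} = \frac{35}{23} \approx 1.5217$)
$H{\left(b \right)} = \frac{98}{69} + \frac{14 b}{15}$ ($H{\left(b \right)} = \frac{14 \left(b + \frac{35}{23}\right)}{15} = \frac{14 \left(\frac{35}{23} + b\right)}{15} = \frac{98}{69} + \frac{14 b}{15}$)
$H{\left(-31 \right)} \left(0 - 4\right)^{2} = \left(\frac{98}{69} + \frac{14}{15} \left(-31\right)\right) \left(0 - 4\right)^{2} = \left(\frac{98}{69} - \frac{434}{15}\right) \left(-4\right)^{2} = \left(- \frac{3164}{115}\right) 16 = - \frac{50624}{115}$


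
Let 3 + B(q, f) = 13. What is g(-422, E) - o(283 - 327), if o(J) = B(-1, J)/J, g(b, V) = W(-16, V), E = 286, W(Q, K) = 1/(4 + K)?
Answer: 368/1595 ≈ 0.23072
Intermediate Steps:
B(q, f) = 10 (B(q, f) = -3 + 13 = 10)
g(b, V) = 1/(4 + V)
o(J) = 10/J
g(-422, E) - o(283 - 327) = 1/(4 + 286) - 10/(283 - 327) = 1/290 - 10/(-44) = 1/290 - 10*(-1)/44 = 1/290 - 1*(-5/22) = 1/290 + 5/22 = 368/1595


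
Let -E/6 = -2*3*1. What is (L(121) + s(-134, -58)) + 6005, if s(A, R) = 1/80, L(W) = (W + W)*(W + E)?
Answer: 3519921/80 ≈ 43999.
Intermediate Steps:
E = 36 (E = -6*(-2*3) = -(-36) = -6*(-6) = 36)
L(W) = 2*W*(36 + W) (L(W) = (W + W)*(W + 36) = (2*W)*(36 + W) = 2*W*(36 + W))
s(A, R) = 1/80
(L(121) + s(-134, -58)) + 6005 = (2*121*(36 + 121) + 1/80) + 6005 = (2*121*157 + 1/80) + 6005 = (37994 + 1/80) + 6005 = 3039521/80 + 6005 = 3519921/80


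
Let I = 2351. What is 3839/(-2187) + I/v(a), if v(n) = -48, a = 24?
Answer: -1775303/34992 ≈ -50.735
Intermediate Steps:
3839/(-2187) + I/v(a) = 3839/(-2187) + 2351/(-48) = 3839*(-1/2187) + 2351*(-1/48) = -3839/2187 - 2351/48 = -1775303/34992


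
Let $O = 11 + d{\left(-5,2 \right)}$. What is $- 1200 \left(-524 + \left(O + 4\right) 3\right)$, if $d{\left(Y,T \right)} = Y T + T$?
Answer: $603600$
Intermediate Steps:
$d{\left(Y,T \right)} = T + T Y$ ($d{\left(Y,T \right)} = T Y + T = T + T Y$)
$O = 3$ ($O = 11 + 2 \left(1 - 5\right) = 11 + 2 \left(-4\right) = 11 - 8 = 3$)
$- 1200 \left(-524 + \left(O + 4\right) 3\right) = - 1200 \left(-524 + \left(3 + 4\right) 3\right) = - 1200 \left(-524 + 7 \cdot 3\right) = - 1200 \left(-524 + 21\right) = \left(-1200\right) \left(-503\right) = 603600$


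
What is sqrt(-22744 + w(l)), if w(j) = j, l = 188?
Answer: 2*I*sqrt(5639) ≈ 150.19*I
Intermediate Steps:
sqrt(-22744 + w(l)) = sqrt(-22744 + 188) = sqrt(-22556) = 2*I*sqrt(5639)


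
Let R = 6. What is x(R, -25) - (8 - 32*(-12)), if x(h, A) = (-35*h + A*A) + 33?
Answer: 56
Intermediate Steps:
x(h, A) = 33 + A**2 - 35*h (x(h, A) = (-35*h + A**2) + 33 = (A**2 - 35*h) + 33 = 33 + A**2 - 35*h)
x(R, -25) - (8 - 32*(-12)) = (33 + (-25)**2 - 35*6) - (8 - 32*(-12)) = (33 + 625 - 210) - (8 + 384) = 448 - 1*392 = 448 - 392 = 56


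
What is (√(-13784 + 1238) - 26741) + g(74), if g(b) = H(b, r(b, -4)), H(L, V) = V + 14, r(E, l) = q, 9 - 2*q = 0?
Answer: -53445/2 + 3*I*√1394 ≈ -26723.0 + 112.01*I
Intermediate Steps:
q = 9/2 (q = 9/2 - ½*0 = 9/2 + 0 = 9/2 ≈ 4.5000)
r(E, l) = 9/2
H(L, V) = 14 + V
g(b) = 37/2 (g(b) = 14 + 9/2 = 37/2)
(√(-13784 + 1238) - 26741) + g(74) = (√(-13784 + 1238) - 26741) + 37/2 = (√(-12546) - 26741) + 37/2 = (3*I*√1394 - 26741) + 37/2 = (-26741 + 3*I*√1394) + 37/2 = -53445/2 + 3*I*√1394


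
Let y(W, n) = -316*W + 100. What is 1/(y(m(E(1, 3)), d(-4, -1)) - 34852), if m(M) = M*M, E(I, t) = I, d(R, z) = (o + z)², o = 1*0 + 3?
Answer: -1/35068 ≈ -2.8516e-5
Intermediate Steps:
o = 3 (o = 0 + 3 = 3)
d(R, z) = (3 + z)²
m(M) = M²
y(W, n) = 100 - 316*W
1/(y(m(E(1, 3)), d(-4, -1)) - 34852) = 1/((100 - 316*1²) - 34852) = 1/((100 - 316*1) - 34852) = 1/((100 - 316) - 34852) = 1/(-216 - 34852) = 1/(-35068) = -1/35068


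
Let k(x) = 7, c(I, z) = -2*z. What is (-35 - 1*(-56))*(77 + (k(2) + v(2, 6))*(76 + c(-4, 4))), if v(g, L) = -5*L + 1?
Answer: -29799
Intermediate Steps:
v(g, L) = 1 - 5*L
(-35 - 1*(-56))*(77 + (k(2) + v(2, 6))*(76 + c(-4, 4))) = (-35 - 1*(-56))*(77 + (7 + (1 - 5*6))*(76 - 2*4)) = (-35 + 56)*(77 + (7 + (1 - 30))*(76 - 8)) = 21*(77 + (7 - 29)*68) = 21*(77 - 22*68) = 21*(77 - 1496) = 21*(-1419) = -29799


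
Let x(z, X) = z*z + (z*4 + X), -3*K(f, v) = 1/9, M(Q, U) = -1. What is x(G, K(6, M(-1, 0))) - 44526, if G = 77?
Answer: -1033804/27 ≈ -38289.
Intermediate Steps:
K(f, v) = -1/27 (K(f, v) = -⅓/9 = -⅓*⅑ = -1/27)
x(z, X) = X + z² + 4*z (x(z, X) = z² + (4*z + X) = z² + (X + 4*z) = X + z² + 4*z)
x(G, K(6, M(-1, 0))) - 44526 = (-1/27 + 77² + 4*77) - 44526 = (-1/27 + 5929 + 308) - 44526 = 168398/27 - 44526 = -1033804/27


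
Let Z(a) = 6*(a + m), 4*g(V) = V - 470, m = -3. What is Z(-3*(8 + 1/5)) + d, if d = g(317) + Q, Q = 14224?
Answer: 280403/20 ≈ 14020.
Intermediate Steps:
g(V) = -235/2 + V/4 (g(V) = (V - 470)/4 = (-470 + V)/4 = -235/2 + V/4)
d = 56743/4 (d = (-235/2 + (¼)*317) + 14224 = (-235/2 + 317/4) + 14224 = -153/4 + 14224 = 56743/4 ≈ 14186.)
Z(a) = -18 + 6*a (Z(a) = 6*(a - 3) = 6*(-3 + a) = -18 + 6*a)
Z(-3*(8 + 1/5)) + d = (-18 + 6*(-3*(8 + 1/5))) + 56743/4 = (-18 + 6*(-3*(8 + ⅕))) + 56743/4 = (-18 + 6*(-3*41/5)) + 56743/4 = (-18 + 6*(-123/5)) + 56743/4 = (-18 - 738/5) + 56743/4 = -828/5 + 56743/4 = 280403/20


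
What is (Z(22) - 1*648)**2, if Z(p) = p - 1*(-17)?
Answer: 370881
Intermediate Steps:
Z(p) = 17 + p (Z(p) = p + 17 = 17 + p)
(Z(22) - 1*648)**2 = ((17 + 22) - 1*648)**2 = (39 - 648)**2 = (-609)**2 = 370881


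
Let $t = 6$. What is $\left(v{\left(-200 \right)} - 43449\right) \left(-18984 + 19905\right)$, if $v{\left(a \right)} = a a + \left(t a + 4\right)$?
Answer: $-4278045$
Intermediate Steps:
$v{\left(a \right)} = 4 + a^{2} + 6 a$ ($v{\left(a \right)} = a a + \left(6 a + 4\right) = a^{2} + \left(4 + 6 a\right) = 4 + a^{2} + 6 a$)
$\left(v{\left(-200 \right)} - 43449\right) \left(-18984 + 19905\right) = \left(\left(4 + \left(-200\right)^{2} + 6 \left(-200\right)\right) - 43449\right) \left(-18984 + 19905\right) = \left(\left(4 + 40000 - 1200\right) - 43449\right) 921 = \left(38804 - 43449\right) 921 = \left(-4645\right) 921 = -4278045$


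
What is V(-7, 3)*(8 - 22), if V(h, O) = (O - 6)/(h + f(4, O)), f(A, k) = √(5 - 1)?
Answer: -42/5 ≈ -8.4000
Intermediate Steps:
f(A, k) = 2 (f(A, k) = √4 = 2)
V(h, O) = (-6 + O)/(2 + h) (V(h, O) = (O - 6)/(h + 2) = (-6 + O)/(2 + h))
V(-7, 3)*(8 - 22) = ((-6 + 3)/(2 - 7))*(8 - 22) = (-3/(-5))*(-14) = -⅕*(-3)*(-14) = (⅗)*(-14) = -42/5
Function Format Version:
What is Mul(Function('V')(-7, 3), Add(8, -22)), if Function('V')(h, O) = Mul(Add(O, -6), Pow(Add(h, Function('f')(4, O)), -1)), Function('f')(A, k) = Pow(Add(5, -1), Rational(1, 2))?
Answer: Rational(-42, 5) ≈ -8.4000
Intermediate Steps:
Function('f')(A, k) = 2 (Function('f')(A, k) = Pow(4, Rational(1, 2)) = 2)
Function('V')(h, O) = Mul(Pow(Add(2, h), -1), Add(-6, O)) (Function('V')(h, O) = Mul(Add(O, -6), Pow(Add(h, 2), -1)) = Mul(Add(-6, O), Pow(Add(2, h), -1)) = Mul(Pow(Add(2, h), -1), Add(-6, O)))
Mul(Function('V')(-7, 3), Add(8, -22)) = Mul(Mul(Pow(Add(2, -7), -1), Add(-6, 3)), Add(8, -22)) = Mul(Mul(Pow(-5, -1), -3), -14) = Mul(Mul(Rational(-1, 5), -3), -14) = Mul(Rational(3, 5), -14) = Rational(-42, 5)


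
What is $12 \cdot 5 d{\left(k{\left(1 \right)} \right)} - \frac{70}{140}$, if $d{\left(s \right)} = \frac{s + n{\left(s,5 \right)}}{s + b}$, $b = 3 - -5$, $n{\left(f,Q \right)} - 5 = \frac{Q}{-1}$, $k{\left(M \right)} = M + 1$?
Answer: $\frac{23}{2} \approx 11.5$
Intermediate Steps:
$k{\left(M \right)} = 1 + M$
$n{\left(f,Q \right)} = 5 - Q$ ($n{\left(f,Q \right)} = 5 + \frac{Q}{-1} = 5 + Q \left(-1\right) = 5 - Q$)
$b = 8$ ($b = 3 + 5 = 8$)
$d{\left(s \right)} = \frac{s}{8 + s}$ ($d{\left(s \right)} = \frac{s + \left(5 - 5\right)}{s + 8} = \frac{s + \left(5 - 5\right)}{8 + s} = \frac{s + 0}{8 + s} = \frac{s}{8 + s}$)
$12 \cdot 5 d{\left(k{\left(1 \right)} \right)} - \frac{70}{140} = 12 \cdot 5 \frac{1 + 1}{8 + \left(1 + 1\right)} - \frac{70}{140} = 60 \frac{2}{8 + 2} - \frac{1}{2} = 60 \cdot \frac{2}{10} - \frac{1}{2} = 60 \cdot 2 \cdot \frac{1}{10} - \frac{1}{2} = 60 \cdot \frac{1}{5} - \frac{1}{2} = 12 - \frac{1}{2} = \frac{23}{2}$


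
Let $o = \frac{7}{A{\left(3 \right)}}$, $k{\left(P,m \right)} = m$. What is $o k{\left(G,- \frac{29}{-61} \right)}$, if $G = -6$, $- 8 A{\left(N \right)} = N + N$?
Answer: $- \frac{812}{183} \approx -4.4372$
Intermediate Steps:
$A{\left(N \right)} = - \frac{N}{4}$ ($A{\left(N \right)} = - \frac{N + N}{8} = - \frac{2 N}{8} = - \frac{N}{4}$)
$o = - \frac{28}{3}$ ($o = \frac{7}{\left(- \frac{1}{4}\right) 3} = \frac{7}{- \frac{3}{4}} = 7 \left(- \frac{4}{3}\right) = - \frac{28}{3} \approx -9.3333$)
$o k{\left(G,- \frac{29}{-61} \right)} = - \frac{28 \left(- \frac{29}{-61}\right)}{3} = - \frac{28 \left(\left(-29\right) \left(- \frac{1}{61}\right)\right)}{3} = \left(- \frac{28}{3}\right) \frac{29}{61} = - \frac{812}{183}$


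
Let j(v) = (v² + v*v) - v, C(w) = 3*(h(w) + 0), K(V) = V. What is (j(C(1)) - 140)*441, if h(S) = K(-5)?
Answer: 143325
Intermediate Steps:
h(S) = -5
C(w) = -15 (C(w) = 3*(-5 + 0) = 3*(-5) = -15)
j(v) = -v + 2*v² (j(v) = (v² + v²) - v = 2*v² - v = -v + 2*v²)
(j(C(1)) - 140)*441 = (-15*(-1 + 2*(-15)) - 140)*441 = (-15*(-1 - 30) - 140)*441 = (-15*(-31) - 140)*441 = (465 - 140)*441 = 325*441 = 143325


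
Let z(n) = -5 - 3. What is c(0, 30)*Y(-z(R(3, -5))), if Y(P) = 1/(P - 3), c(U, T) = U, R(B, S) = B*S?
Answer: 0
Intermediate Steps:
z(n) = -8
Y(P) = 1/(-3 + P)
c(0, 30)*Y(-z(R(3, -5))) = 0/(-3 - 1*(-8)) = 0/(-3 + 8) = 0/5 = 0*(⅕) = 0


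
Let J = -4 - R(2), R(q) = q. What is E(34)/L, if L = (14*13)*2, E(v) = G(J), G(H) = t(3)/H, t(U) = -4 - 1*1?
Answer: 5/2184 ≈ 0.0022894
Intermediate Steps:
t(U) = -5 (t(U) = -4 - 1 = -5)
J = -6 (J = -4 - 1*2 = -4 - 2 = -6)
G(H) = -5/H
E(v) = ⅚ (E(v) = -5/(-6) = -5*(-⅙) = ⅚)
L = 364 (L = 182*2 = 364)
E(34)/L = (⅚)/364 = (⅚)*(1/364) = 5/2184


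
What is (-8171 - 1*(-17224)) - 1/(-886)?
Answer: 8020959/886 ≈ 9053.0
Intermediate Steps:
(-8171 - 1*(-17224)) - 1/(-886) = (-8171 + 17224) - 1*(-1/886) = 9053 + 1/886 = 8020959/886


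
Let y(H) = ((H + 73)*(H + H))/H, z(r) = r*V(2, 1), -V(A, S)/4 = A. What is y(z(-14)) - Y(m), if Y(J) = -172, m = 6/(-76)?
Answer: 542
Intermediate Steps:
V(A, S) = -4*A
m = -3/38 (m = 6*(-1/76) = -3/38 ≈ -0.078947)
z(r) = -8*r (z(r) = r*(-4*2) = r*(-8) = -8*r)
y(H) = 146 + 2*H (y(H) = ((73 + H)*(2*H))/H = (2*H*(73 + H))/H = 146 + 2*H)
y(z(-14)) - Y(m) = (146 + 2*(-8*(-14))) - 1*(-172) = (146 + 2*112) + 172 = (146 + 224) + 172 = 370 + 172 = 542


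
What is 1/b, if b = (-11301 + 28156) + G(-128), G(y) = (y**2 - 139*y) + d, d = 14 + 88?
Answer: 1/51133 ≈ 1.9557e-5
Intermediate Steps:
d = 102
G(y) = 102 + y**2 - 139*y (G(y) = (y**2 - 139*y) + 102 = 102 + y**2 - 139*y)
b = 51133 (b = (-11301 + 28156) + (102 + (-128)**2 - 139*(-128)) = 16855 + (102 + 16384 + 17792) = 16855 + 34278 = 51133)
1/b = 1/51133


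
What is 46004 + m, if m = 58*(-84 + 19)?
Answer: 42234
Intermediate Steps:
m = -3770 (m = 58*(-65) = -3770)
46004 + m = 46004 - 3770 = 42234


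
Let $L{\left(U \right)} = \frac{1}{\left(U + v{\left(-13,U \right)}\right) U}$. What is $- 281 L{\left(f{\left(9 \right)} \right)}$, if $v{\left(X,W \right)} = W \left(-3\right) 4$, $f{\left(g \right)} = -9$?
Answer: $\frac{281}{891} \approx 0.31538$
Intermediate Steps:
$v{\left(X,W \right)} = - 12 W$ ($v{\left(X,W \right)} = - 3 W 4 = - 12 W$)
$L{\left(U \right)} = - \frac{1}{11 U^{2}}$ ($L{\left(U \right)} = \frac{1}{\left(U - 12 U\right) U} = \frac{1}{- 11 U U} = \frac{\left(- \frac{1}{11}\right) \frac{1}{U}}{U} = - \frac{1}{11 U^{2}}$)
$- 281 L{\left(f{\left(9 \right)} \right)} = - 281 \left(- \frac{1}{11 \cdot 81}\right) = - 281 \left(\left(- \frac{1}{11}\right) \frac{1}{81}\right) = \left(-281\right) \left(- \frac{1}{891}\right) = \frac{281}{891}$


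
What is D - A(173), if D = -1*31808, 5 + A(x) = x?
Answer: -31976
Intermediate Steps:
A(x) = -5 + x
D = -31808
D - A(173) = -31808 - (-5 + 173) = -31808 - 1*168 = -31808 - 168 = -31976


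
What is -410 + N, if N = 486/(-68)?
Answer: -14183/34 ≈ -417.15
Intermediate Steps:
N = -243/34 (N = 486*(-1/68) = -243/34 ≈ -7.1471)
-410 + N = -410 - 243/34 = -14183/34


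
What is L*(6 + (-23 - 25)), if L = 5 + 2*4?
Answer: -546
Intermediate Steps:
L = 13 (L = 5 + 8 = 13)
L*(6 + (-23 - 25)) = 13*(6 + (-23 - 25)) = 13*(6 - 48) = 13*(-42) = -546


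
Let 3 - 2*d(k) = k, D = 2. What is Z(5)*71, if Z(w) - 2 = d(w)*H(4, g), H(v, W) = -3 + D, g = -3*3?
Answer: 213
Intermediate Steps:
d(k) = 3/2 - k/2
g = -9
H(v, W) = -1 (H(v, W) = -3 + 2 = -1)
Z(w) = ½ + w/2 (Z(w) = 2 + (3/2 - w/2)*(-1) = 2 + (-3/2 + w/2) = ½ + w/2)
Z(5)*71 = (½ + (½)*5)*71 = (½ + 5/2)*71 = 3*71 = 213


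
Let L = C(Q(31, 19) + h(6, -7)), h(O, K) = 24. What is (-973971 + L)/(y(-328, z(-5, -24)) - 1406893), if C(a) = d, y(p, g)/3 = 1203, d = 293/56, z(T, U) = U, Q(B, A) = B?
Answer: 54542083/78583904 ≈ 0.69406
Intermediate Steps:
d = 293/56 (d = 293*(1/56) = 293/56 ≈ 5.2321)
y(p, g) = 3609 (y(p, g) = 3*1203 = 3609)
C(a) = 293/56
L = 293/56 ≈ 5.2321
(-973971 + L)/(y(-328, z(-5, -24)) - 1406893) = (-973971 + 293/56)/(3609 - 1406893) = -54542083/56/(-1403284) = -54542083/56*(-1/1403284) = 54542083/78583904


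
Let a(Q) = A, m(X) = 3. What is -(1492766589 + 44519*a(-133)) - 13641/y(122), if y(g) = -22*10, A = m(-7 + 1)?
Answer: -328438018479/220 ≈ -1.4929e+9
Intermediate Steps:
A = 3
a(Q) = 3
y(g) = -220
-(1492766589 + 44519*a(-133)) - 13641/y(122) = -44519/(1/(33531 + 3)) - 13641/(-220) = -44519/(1/33534) - 13641*(-1/220) = -44519/1/33534 + 13641/220 = -44519*33534 + 13641/220 = -1492900146 + 13641/220 = -328438018479/220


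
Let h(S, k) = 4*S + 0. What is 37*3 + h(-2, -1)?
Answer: 103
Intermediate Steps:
h(S, k) = 4*S
37*3 + h(-2, -1) = 37*3 + 4*(-2) = 111 - 8 = 103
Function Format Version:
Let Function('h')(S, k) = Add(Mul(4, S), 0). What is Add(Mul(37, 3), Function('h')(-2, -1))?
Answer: 103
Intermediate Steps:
Function('h')(S, k) = Mul(4, S)
Add(Mul(37, 3), Function('h')(-2, -1)) = Add(Mul(37, 3), Mul(4, -2)) = Add(111, -8) = 103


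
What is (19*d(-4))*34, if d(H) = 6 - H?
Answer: 6460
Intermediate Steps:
(19*d(-4))*34 = (19*(6 - 1*(-4)))*34 = (19*(6 + 4))*34 = (19*10)*34 = 190*34 = 6460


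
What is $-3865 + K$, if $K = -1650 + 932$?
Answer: $-4583$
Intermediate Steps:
$K = -718$
$-3865 + K = -3865 - 718 = -4583$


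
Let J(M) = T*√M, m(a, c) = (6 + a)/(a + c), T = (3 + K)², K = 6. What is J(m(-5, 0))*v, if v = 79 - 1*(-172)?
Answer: 20331*I*√5/5 ≈ 9092.3*I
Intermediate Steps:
v = 251 (v = 79 + 172 = 251)
T = 81 (T = (3 + 6)² = 9² = 81)
m(a, c) = (6 + a)/(a + c)
J(M) = 81*√M
J(m(-5, 0))*v = (81*√((6 - 5)/(-5 + 0)))*251 = (81*√(1/(-5)))*251 = (81*√(-⅕*1))*251 = (81*√(-⅕))*251 = (81*(I*√5/5))*251 = (81*I*√5/5)*251 = 20331*I*√5/5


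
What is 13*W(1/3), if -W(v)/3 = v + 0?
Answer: -13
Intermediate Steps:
W(v) = -3*v (W(v) = -3*(v + 0) = -3*v)
13*W(1/3) = 13*(-3/3) = 13*(-3*⅓) = 13*(-1) = -13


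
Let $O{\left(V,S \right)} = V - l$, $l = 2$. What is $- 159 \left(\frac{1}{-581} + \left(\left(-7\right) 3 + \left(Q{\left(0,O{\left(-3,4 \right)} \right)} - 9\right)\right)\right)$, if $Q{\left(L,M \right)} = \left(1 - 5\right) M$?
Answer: $\frac{923949}{581} \approx 1590.3$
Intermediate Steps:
$O{\left(V,S \right)} = -2 + V$ ($O{\left(V,S \right)} = V - 2 = -2 + V$)
$Q{\left(L,M \right)} = - 4 M$
$- 159 \left(\frac{1}{-581} + \left(\left(-7\right) 3 + \left(Q{\left(0,O{\left(-3,4 \right)} \right)} - 9\right)\right)\right) = - 159 \left(\frac{1}{-581} - \left(30 + 4 \left(-2 - 3\right)\right)\right) = - 159 \left(- \frac{1}{581} - 10\right) = \left(-159\right) \left(- \frac{5811}{581}\right) = \frac{923949}{581}$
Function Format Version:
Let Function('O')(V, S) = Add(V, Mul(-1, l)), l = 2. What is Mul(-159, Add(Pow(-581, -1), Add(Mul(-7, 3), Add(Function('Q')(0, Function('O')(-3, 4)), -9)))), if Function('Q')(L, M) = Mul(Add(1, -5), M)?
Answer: Rational(923949, 581) ≈ 1590.3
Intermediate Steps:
Function('O')(V, S) = Add(-2, V) (Function('O')(V, S) = Add(V, Mul(-1, 2)) = Add(V, -2) = Add(-2, V))
Function('Q')(L, M) = Mul(-4, M)
Mul(-159, Add(Pow(-581, -1), Add(Mul(-7, 3), Add(Function('Q')(0, Function('O')(-3, 4)), -9)))) = Mul(-159, Add(Pow(-581, -1), Add(Mul(-7, 3), Add(Mul(-4, Add(-2, -3)), -9)))) = Mul(-159, Add(Rational(-1, 581), Add(-21, Add(Mul(-4, -5), -9)))) = Mul(-159, Add(Rational(-1, 581), Add(-21, Add(20, -9)))) = Mul(-159, Add(Rational(-1, 581), Add(-21, 11))) = Mul(-159, Add(Rational(-1, 581), -10)) = Mul(-159, Rational(-5811, 581)) = Rational(923949, 581)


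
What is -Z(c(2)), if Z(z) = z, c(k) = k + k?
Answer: -4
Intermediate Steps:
c(k) = 2*k
-Z(c(2)) = -2*2 = -1*4 = -4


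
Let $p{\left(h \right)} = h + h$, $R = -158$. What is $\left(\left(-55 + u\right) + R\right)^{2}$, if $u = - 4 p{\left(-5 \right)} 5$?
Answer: $169$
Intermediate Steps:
$p{\left(h \right)} = 2 h$
$u = 200$ ($u = - 4 \cdot 2 \left(-5\right) 5 = \left(-4\right) \left(-10\right) 5 = 40 \cdot 5 = 200$)
$\left(\left(-55 + u\right) + R\right)^{2} = \left(\left(-55 + 200\right) - 158\right)^{2} = \left(145 - 158\right)^{2} = \left(-13\right)^{2} = 169$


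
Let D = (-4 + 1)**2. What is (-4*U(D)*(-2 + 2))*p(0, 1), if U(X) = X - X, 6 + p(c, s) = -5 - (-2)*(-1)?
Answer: 0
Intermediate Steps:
p(c, s) = -13 (p(c, s) = -6 + (-5 - (-2)*(-1)) = -6 + (-5 - 1*2) = -6 + (-5 - 2) = -6 - 7 = -13)
D = 9 (D = (-3)**2 = 9)
U(X) = 0
(-4*U(D)*(-2 + 2))*p(0, 1) = -0*(-2 + 2)*(-13) = -0*0*(-13) = -4*0*(-13) = 0*(-13) = 0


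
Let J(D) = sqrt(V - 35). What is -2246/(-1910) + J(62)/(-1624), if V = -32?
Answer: 1123/955 - I*sqrt(67)/1624 ≈ 1.1759 - 0.0050402*I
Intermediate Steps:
J(D) = I*sqrt(67) (J(D) = sqrt(-32 - 35) = sqrt(-67) = I*sqrt(67))
-2246/(-1910) + J(62)/(-1624) = -2246/(-1910) + (I*sqrt(67))/(-1624) = -2246*(-1/1910) + (I*sqrt(67))*(-1/1624) = 1123/955 - I*sqrt(67)/1624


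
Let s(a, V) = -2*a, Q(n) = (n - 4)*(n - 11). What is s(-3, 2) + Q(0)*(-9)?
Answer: -390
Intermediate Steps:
Q(n) = (-11 + n)*(-4 + n) (Q(n) = (-4 + n)*(-11 + n) = (-11 + n)*(-4 + n))
s(-3, 2) + Q(0)*(-9) = -2*(-3) + (44 + 0² - 15*0)*(-9) = 6 + (44 + 0 + 0)*(-9) = 6 + 44*(-9) = 6 - 396 = -390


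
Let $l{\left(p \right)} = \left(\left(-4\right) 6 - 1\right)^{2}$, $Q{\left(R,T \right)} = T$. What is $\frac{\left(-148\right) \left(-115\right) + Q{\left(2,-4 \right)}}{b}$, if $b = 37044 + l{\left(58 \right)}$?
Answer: $\frac{17016}{37669} \approx 0.45172$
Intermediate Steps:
$l{\left(p \right)} = 625$ ($l{\left(p \right)} = \left(-24 - 1\right)^{2} = \left(-25\right)^{2} = 625$)
$b = 37669$ ($b = 37044 + 625 = 37669$)
$\frac{\left(-148\right) \left(-115\right) + Q{\left(2,-4 \right)}}{b} = \frac{\left(-148\right) \left(-115\right) - 4}{37669} = \left(17020 - 4\right) \frac{1}{37669} = 17016 \cdot \frac{1}{37669} = \frac{17016}{37669}$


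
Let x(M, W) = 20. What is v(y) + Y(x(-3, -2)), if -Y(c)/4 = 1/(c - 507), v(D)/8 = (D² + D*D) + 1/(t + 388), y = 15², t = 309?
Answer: 274945596684/339439 ≈ 8.1000e+5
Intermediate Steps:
y = 225
v(D) = 8/697 + 16*D² (v(D) = 8*((D² + D*D) + 1/(309 + 388)) = 8*((D² + D²) + 1/697) = 8*(2*D² + 1/697) = 8*(1/697 + 2*D²) = 8/697 + 16*D²)
Y(c) = -4/(-507 + c) (Y(c) = -4/(c - 507) = -4/(-507 + c))
v(y) + Y(x(-3, -2)) = (8/697 + 16*225²) - 4/(-507 + 20) = (8/697 + 16*50625) - 4/(-487) = (8/697 + 810000) - 4*(-1/487) = 564570008/697 + 4/487 = 274945596684/339439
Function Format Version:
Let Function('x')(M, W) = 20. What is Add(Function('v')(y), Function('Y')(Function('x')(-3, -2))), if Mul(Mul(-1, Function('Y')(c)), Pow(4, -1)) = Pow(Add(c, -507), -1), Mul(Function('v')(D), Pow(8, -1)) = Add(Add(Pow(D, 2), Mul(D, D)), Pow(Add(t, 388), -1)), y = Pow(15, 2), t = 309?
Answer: Rational(274945596684, 339439) ≈ 8.1000e+5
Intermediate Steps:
y = 225
Function('v')(D) = Add(Rational(8, 697), Mul(16, Pow(D, 2))) (Function('v')(D) = Mul(8, Add(Add(Pow(D, 2), Mul(D, D)), Pow(Add(309, 388), -1))) = Mul(8, Add(Add(Pow(D, 2), Pow(D, 2)), Pow(697, -1))) = Mul(8, Add(Mul(2, Pow(D, 2)), Rational(1, 697))) = Mul(8, Add(Rational(1, 697), Mul(2, Pow(D, 2)))) = Add(Rational(8, 697), Mul(16, Pow(D, 2))))
Function('Y')(c) = Mul(-4, Pow(Add(-507, c), -1)) (Function('Y')(c) = Mul(-4, Pow(Add(c, -507), -1)) = Mul(-4, Pow(Add(-507, c), -1)))
Add(Function('v')(y), Function('Y')(Function('x')(-3, -2))) = Add(Add(Rational(8, 697), Mul(16, Pow(225, 2))), Mul(-4, Pow(Add(-507, 20), -1))) = Add(Add(Rational(8, 697), Mul(16, 50625)), Mul(-4, Pow(-487, -1))) = Add(Add(Rational(8, 697), 810000), Mul(-4, Rational(-1, 487))) = Add(Rational(564570008, 697), Rational(4, 487)) = Rational(274945596684, 339439)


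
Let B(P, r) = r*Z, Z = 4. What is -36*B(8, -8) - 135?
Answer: 1017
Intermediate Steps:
B(P, r) = 4*r (B(P, r) = r*4 = 4*r)
-36*B(8, -8) - 135 = -144*(-8) - 135 = -36*(-32) - 135 = 1152 - 135 = 1017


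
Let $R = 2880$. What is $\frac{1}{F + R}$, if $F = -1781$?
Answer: $\frac{1}{1099} \approx 0.00090992$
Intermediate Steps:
$\frac{1}{F + R} = \frac{1}{-1781 + 2880} = \frac{1}{1099}$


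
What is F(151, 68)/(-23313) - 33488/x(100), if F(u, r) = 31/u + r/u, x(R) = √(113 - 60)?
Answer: -33/1173421 - 33488*√53/53 ≈ -4599.9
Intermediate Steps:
x(R) = √53
F(151, 68)/(-23313) - 33488/x(100) = ((31 + 68)/151)/(-23313) - 33488*√53/53 = ((1/151)*99)*(-1/23313) - 33488*√53/53 = (99/151)*(-1/23313) - 33488*√53/53 = -33/1173421 - 33488*√53/53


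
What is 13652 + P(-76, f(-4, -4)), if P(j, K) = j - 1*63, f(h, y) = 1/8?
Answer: 13513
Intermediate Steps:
f(h, y) = 1/8
P(j, K) = -63 + j (P(j, K) = j - 63 = -63 + j)
13652 + P(-76, f(-4, -4)) = 13652 + (-63 - 76) = 13652 - 139 = 13513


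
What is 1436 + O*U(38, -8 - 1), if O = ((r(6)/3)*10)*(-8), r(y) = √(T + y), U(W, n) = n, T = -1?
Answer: 1436 + 240*√5 ≈ 1972.7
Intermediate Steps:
r(y) = √(-1 + y)
O = -80*√5/3 (O = ((√(-1 + 6)/3)*10)*(-8) = ((√5*(⅓))*10)*(-8) = ((√5/3)*10)*(-8) = (10*√5/3)*(-8) = -80*√5/3 ≈ -59.628)
1436 + O*U(38, -8 - 1) = 1436 + (-80*√5/3)*(-8 - 1) = 1436 - 80*√5/3*(-9) = 1436 + 240*√5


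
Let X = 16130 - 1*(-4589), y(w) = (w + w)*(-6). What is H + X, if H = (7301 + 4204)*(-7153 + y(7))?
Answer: -83240966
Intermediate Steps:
y(w) = -12*w (y(w) = (2*w)*(-6) = -12*w)
X = 20719 (X = 16130 + 4589 = 20719)
H = -83261685 (H = (7301 + 4204)*(-7153 - 12*7) = 11505*(-7153 - 84) = 11505*(-7237) = -83261685)
H + X = -83261685 + 20719 = -83240966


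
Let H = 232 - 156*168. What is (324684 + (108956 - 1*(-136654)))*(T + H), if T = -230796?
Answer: -146435530968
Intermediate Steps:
H = -25976 (H = 232 - 26208 = -25976)
(324684 + (108956 - 1*(-136654)))*(T + H) = (324684 + (108956 - 1*(-136654)))*(-230796 - 25976) = (324684 + (108956 + 136654))*(-256772) = (324684 + 245610)*(-256772) = 570294*(-256772) = -146435530968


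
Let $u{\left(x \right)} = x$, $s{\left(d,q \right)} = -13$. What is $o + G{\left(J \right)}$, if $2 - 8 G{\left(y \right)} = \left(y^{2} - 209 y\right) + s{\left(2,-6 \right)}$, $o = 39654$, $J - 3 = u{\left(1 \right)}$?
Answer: $\frac{318067}{8} \approx 39758.0$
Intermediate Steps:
$J = 4$ ($J = 3 + 1 = 4$)
$G{\left(y \right)} = \frac{15}{8} - \frac{y^{2}}{8} + \frac{209 y}{8}$ ($G{\left(y \right)} = \frac{1}{4} - \frac{\left(y^{2} - 209 y\right) - 13}{8} = \frac{1}{4} - \frac{-13 + y^{2} - 209 y}{8} = \frac{1}{4} + \left(\frac{13}{8} - \frac{y^{2}}{8} + \frac{209 y}{8}\right) = \frac{15}{8} - \frac{y^{2}}{8} + \frac{209 y}{8}$)
$o + G{\left(J \right)} = 39654 + \left(\frac{15}{8} - \frac{4^{2}}{8} + \frac{209}{8} \cdot 4\right) = 39654 + \left(\frac{15}{8} - 2 + \frac{209}{2}\right) = 39654 + \frac{835}{8} = \frac{318067}{8}$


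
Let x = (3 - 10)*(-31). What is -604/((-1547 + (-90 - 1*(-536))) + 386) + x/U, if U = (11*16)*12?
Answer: 130073/137280 ≈ 0.94750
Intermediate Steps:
U = 2112 (U = 176*12 = 2112)
x = 217 (x = -7*(-31) = 217)
-604/((-1547 + (-90 - 1*(-536))) + 386) + x/U = -604/((-1547 + (-90 - 1*(-536))) + 386) + 217/2112 = -604/((-1547 + (-90 + 536)) + 386) + 217*(1/2112) = -604/((-1547 + 446) + 386) + 217/2112 = -604/(-1101 + 386) + 217/2112 = -604/(-715) + 217/2112 = -604*(-1/715) + 217/2112 = 604/715 + 217/2112 = 130073/137280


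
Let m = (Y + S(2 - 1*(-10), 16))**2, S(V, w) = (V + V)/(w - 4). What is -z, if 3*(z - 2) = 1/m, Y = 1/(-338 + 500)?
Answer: -219998/105625 ≈ -2.0828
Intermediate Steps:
S(V, w) = 2*V/(-4 + w) (S(V, w) = (2*V)/(-4 + w) = 2*V/(-4 + w))
Y = 1/162 ≈ 0.0061728
m = 105625/26244 (m = (1/162 + 2*(2 - 1*(-10))/(-4 + 16))**2 = (1/162 + 2*(2 + 10)/12)**2 = (1/162 + 2*12*(1/12))**2 = (1/162 + 2)**2 = (325/162)**2 = 105625/26244 ≈ 4.0247)
z = 219998/105625 (z = 2 + 1/(3*(105625/26244)) = 2 + (1/3)*(26244/105625) = 2 + 8748/105625 = 219998/105625 ≈ 2.0828)
-z = -1*219998/105625 = -219998/105625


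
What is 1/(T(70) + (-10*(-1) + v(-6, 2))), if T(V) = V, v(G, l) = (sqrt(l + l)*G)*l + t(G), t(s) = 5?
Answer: 1/61 ≈ 0.016393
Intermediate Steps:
v(G, l) = 5 + G*sqrt(2)*l**(3/2) (v(G, l) = (sqrt(l + l)*G)*l + 5 = (sqrt(2*l)*G)*l + 5 = ((sqrt(2)*sqrt(l))*G)*l + 5 = (G*sqrt(2)*sqrt(l))*l + 5 = G*sqrt(2)*l**(3/2) + 5 = 5 + G*sqrt(2)*l**(3/2))
1/(T(70) + (-10*(-1) + v(-6, 2))) = 1/(70 + (-10*(-1) + (5 - 6*sqrt(2)*2**(3/2)))) = 1/(70 + (10 + (5 - 6*sqrt(2)*2*sqrt(2)))) = 1/(70 + (10 + (5 - 24))) = 1/(70 + (10 - 19)) = 1/(70 - 9) = 1/61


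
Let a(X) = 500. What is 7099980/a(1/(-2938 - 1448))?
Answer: 354999/25 ≈ 14200.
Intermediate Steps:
7099980/a(1/(-2938 - 1448)) = 7099980/500 = 7099980*(1/500) = 354999/25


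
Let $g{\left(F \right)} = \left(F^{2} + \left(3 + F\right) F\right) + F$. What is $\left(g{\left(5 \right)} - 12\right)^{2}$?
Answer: $3364$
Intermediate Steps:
$g{\left(F \right)} = F + F^{2} + F \left(3 + F\right)$ ($g{\left(F \right)} = \left(F^{2} + F \left(3 + F\right)\right) + F = F + F^{2} + F \left(3 + F\right)$)
$\left(g{\left(5 \right)} - 12\right)^{2} = \left(2 \cdot 5 \left(2 + 5\right) - 12\right)^{2} = \left(2 \cdot 5 \cdot 7 - 12\right)^{2} = \left(70 - 12\right)^{2} = 58^{2} = 3364$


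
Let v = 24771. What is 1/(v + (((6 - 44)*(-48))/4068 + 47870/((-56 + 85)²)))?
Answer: 285099/7078543091 ≈ 4.0276e-5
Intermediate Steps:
1/(v + (((6 - 44)*(-48))/4068 + 47870/((-56 + 85)²))) = 1/(24771 + (((6 - 44)*(-48))/4068 + 47870/((-56 + 85)²))) = 1/(24771 + (-38*(-48)*(1/4068) + 47870/(29²))) = 1/(24771 + (1824*(1/4068) + 47870/841)) = 1/(24771 + (152/339 + 47870*(1/841))) = 1/(24771 + (152/339 + 47870/841)) = 1/(24771 + 16355762/285099) = 1/(7078543091/285099) = 285099/7078543091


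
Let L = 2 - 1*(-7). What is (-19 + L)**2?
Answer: 100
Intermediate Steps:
L = 9 (L = 2 + 7 = 9)
(-19 + L)**2 = (-19 + 9)**2 = (-10)**2 = 100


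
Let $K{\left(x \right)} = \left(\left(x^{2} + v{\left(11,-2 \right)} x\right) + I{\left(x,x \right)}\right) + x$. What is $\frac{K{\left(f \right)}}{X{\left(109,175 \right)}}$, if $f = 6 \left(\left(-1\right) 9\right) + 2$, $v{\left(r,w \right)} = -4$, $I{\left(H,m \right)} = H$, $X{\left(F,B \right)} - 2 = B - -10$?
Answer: $\frac{2808}{187} \approx 15.016$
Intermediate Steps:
$X{\left(F,B \right)} = 12 + B$ ($X{\left(F,B \right)} = 2 + \left(B - -10\right) = 2 + \left(B + 10\right) = 2 + \left(10 + B\right) = 12 + B$)
$f = -52$ ($f = 6 \left(-9\right) + 2 = -54 + 2 = -52$)
$K{\left(x \right)} = x^{2} - 2 x$ ($K{\left(x \right)} = \left(\left(x^{2} - 4 x\right) + x\right) + x = \left(x^{2} - 3 x\right) + x = x^{2} - 2 x$)
$\frac{K{\left(f \right)}}{X{\left(109,175 \right)}} = \frac{\left(-52\right) \left(-2 - 52\right)}{12 + 175} = \frac{\left(-52\right) \left(-54\right)}{187} = 2808 \cdot \frac{1}{187} = \frac{2808}{187}$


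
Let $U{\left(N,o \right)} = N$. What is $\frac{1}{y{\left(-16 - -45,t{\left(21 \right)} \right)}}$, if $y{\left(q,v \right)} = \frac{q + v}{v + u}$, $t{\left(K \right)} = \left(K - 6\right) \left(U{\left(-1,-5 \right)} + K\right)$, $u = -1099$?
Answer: $- \frac{17}{7} \approx -2.4286$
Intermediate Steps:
$t{\left(K \right)} = \left(-1 + K\right) \left(-6 + K\right)$ ($t{\left(K \right)} = \left(K - 6\right) \left(-1 + K\right) = \left(-6 + K\right) \left(-1 + K\right) = \left(-1 + K\right) \left(-6 + K\right)$)
$y{\left(q,v \right)} = \frac{q + v}{-1099 + v}$ ($y{\left(q,v \right)} = \frac{q + v}{v - 1099} = \frac{q + v}{-1099 + v}$)
$\frac{1}{y{\left(-16 - -45,t{\left(21 \right)} \right)}} = \frac{1}{\frac{1}{-1099 + \left(6 + 21^{2} - 147\right)} \left(\left(-16 - -45\right) + \left(6 + 21^{2} - 147\right)\right)} = \frac{1}{\frac{1}{-1099 + \left(6 + 441 - 147\right)} \left(\left(-16 + 45\right) + \left(6 + 441 - 147\right)\right)} = \frac{1}{\frac{1}{-1099 + 300} \left(29 + 300\right)} = \frac{1}{\frac{1}{-799} \cdot 329} = \frac{1}{\left(- \frac{1}{799}\right) 329} = \frac{1}{- \frac{7}{17}} = - \frac{17}{7}$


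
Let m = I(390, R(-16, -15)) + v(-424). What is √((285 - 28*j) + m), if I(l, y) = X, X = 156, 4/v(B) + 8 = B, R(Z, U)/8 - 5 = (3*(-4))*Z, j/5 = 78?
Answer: I*√3395199/18 ≈ 102.37*I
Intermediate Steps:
j = 390 (j = 5*78 = 390)
R(Z, U) = 40 - 96*Z (R(Z, U) = 40 + 8*((3*(-4))*Z) = 40 + 8*(-12*Z) = 40 - 96*Z)
v(B) = 4/(-8 + B)
I(l, y) = 156
m = 16847/108 (m = 156 + 4/(-8 - 424) = 156 + 4/(-432) = 156 + 4*(-1/432) = 156 - 1/108 = 16847/108 ≈ 155.99)
√((285 - 28*j) + m) = √((285 - 28*390) + 16847/108) = √((285 - 10920) + 16847/108) = √(-10635 + 16847/108) = √(-1131733/108) = I*√3395199/18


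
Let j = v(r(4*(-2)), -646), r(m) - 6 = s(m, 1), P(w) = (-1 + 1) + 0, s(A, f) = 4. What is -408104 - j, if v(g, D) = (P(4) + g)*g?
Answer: -408204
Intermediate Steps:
P(w) = 0 (P(w) = 0 + 0 = 0)
r(m) = 10 (r(m) = 6 + 4 = 10)
v(g, D) = g**2 (v(g, D) = (0 + g)*g = g*g = g**2)
j = 100 (j = 10**2 = 100)
-408104 - j = -408104 - 1*100 = -408104 - 100 = -408204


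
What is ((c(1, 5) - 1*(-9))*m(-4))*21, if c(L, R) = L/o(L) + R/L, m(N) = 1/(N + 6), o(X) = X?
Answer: 315/2 ≈ 157.50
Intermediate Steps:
m(N) = 1/(6 + N)
c(L, R) = 1 + R/L (c(L, R) = L/L + R/L = 1 + R/L)
((c(1, 5) - 1*(-9))*m(-4))*21 = (((1 + 5)/1 - 1*(-9))/(6 - 4))*21 = ((1*6 + 9)/2)*21 = ((6 + 9)*(1/2))*21 = (15*(1/2))*21 = (15/2)*21 = 315/2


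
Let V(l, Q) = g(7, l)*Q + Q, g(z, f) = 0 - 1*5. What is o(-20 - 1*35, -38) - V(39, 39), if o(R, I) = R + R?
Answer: 46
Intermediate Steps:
g(z, f) = -5 (g(z, f) = 0 - 5 = -5)
o(R, I) = 2*R
V(l, Q) = -4*Q (V(l, Q) = -5*Q + Q = -4*Q)
o(-20 - 1*35, -38) - V(39, 39) = 2*(-20 - 1*35) - (-4)*39 = 2*(-20 - 35) - 1*(-156) = 2*(-55) + 156 = -110 + 156 = 46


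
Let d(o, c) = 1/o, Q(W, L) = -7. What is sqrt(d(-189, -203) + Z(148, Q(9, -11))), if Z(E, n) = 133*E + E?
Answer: sqrt(78713187)/63 ≈ 140.83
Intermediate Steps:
Z(E, n) = 134*E
sqrt(d(-189, -203) + Z(148, Q(9, -11))) = sqrt(1/(-189) + 134*148) = sqrt(-1/189 + 19832) = sqrt(3748247/189) = sqrt(78713187)/63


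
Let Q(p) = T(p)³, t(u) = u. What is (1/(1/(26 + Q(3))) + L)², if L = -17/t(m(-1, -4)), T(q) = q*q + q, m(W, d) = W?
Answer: 3136441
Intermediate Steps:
T(q) = q + q² (T(q) = q² + q = q + q²)
Q(p) = p³*(1 + p)³ (Q(p) = (p*(1 + p))³ = p³*(1 + p)³)
L = 17 (L = -17/(-1) = -17*(-1) = 17)
(1/(1/(26 + Q(3))) + L)² = (1/(1/(26 + 3³*(1 + 3)³)) + 17)² = (1/(1/(26 + 27*4³)) + 17)² = (1/(1/(26 + 27*64)) + 17)² = (1/(1/(26 + 1728)) + 17)² = (1/(1/1754) + 17)² = (1754 + 17)² = 1771² = 3136441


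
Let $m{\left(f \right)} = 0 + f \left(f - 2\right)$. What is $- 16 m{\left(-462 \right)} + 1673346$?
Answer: $-1756542$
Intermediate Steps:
$m{\left(f \right)} = f \left(-2 + f\right)$ ($m{\left(f \right)} = 0 + f \left(-2 + f\right) = f \left(-2 + f\right)$)
$- 16 m{\left(-462 \right)} + 1673346 = - 16 \left(- 462 \left(-2 - 462\right)\right) + 1673346 = - 16 \left(\left(-462\right) \left(-464\right)\right) + 1673346 = \left(-16\right) 214368 + 1673346 = -3429888 + 1673346 = -1756542$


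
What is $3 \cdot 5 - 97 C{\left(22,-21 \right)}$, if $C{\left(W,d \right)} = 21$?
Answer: $-2022$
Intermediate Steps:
$3 \cdot 5 - 97 C{\left(22,-21 \right)} = 3 \cdot 5 - 2037 = 15 - 2037 = -2022$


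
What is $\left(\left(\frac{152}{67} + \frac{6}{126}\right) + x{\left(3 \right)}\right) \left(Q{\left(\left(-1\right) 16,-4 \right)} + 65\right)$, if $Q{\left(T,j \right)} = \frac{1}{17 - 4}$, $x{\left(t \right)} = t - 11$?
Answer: $- \frac{2255154}{6097} \approx -369.88$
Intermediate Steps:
$x{\left(t \right)} = -11 + t$ ($x{\left(t \right)} = t - 11 = -11 + t$)
$Q{\left(T,j \right)} = \frac{1}{13}$
$\left(\left(\frac{152}{67} + \frac{6}{126}\right) + x{\left(3 \right)}\right) \left(Q{\left(\left(-1\right) 16,-4 \right)} + 65\right) = \left(\left(\frac{152}{67} + \frac{6}{126}\right) + \left(-11 + 3\right)\right) \left(\frac{1}{13} + 65\right) = \left(\left(152 \cdot \frac{1}{67} + 6 \cdot \frac{1}{126}\right) - 8\right) \frac{846}{13} = \left(\left(\frac{152}{67} + \frac{1}{21}\right) - 8\right) \frac{846}{13} = \left(\frac{3259}{1407} - 8\right) \frac{846}{13} = \left(- \frac{7997}{1407}\right) \frac{846}{13} = - \frac{2255154}{6097}$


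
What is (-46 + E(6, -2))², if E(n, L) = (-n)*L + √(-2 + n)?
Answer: 1024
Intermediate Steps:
E(n, L) = √(-2 + n) - L*n (E(n, L) = -L*n + √(-2 + n) = √(-2 + n) - L*n)
(-46 + E(6, -2))² = (-46 + (√(-2 + 6) - 1*(-2)*6))² = (-46 + (√4 + 12))² = (-46 + (2 + 12))² = (-46 + 14)² = (-32)² = 1024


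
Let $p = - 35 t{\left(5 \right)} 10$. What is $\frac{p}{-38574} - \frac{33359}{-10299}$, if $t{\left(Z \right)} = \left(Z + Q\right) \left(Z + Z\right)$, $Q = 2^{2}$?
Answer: $\frac{89511587}{22070757} \approx 4.0557$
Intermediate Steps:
$Q = 4$
$t{\left(Z \right)} = 2 Z \left(4 + Z\right)$ ($t{\left(Z \right)} = \left(Z + 4\right) \left(Z + Z\right) = \left(4 + Z\right) 2 Z = 2 Z \left(4 + Z\right)$)
$p = -31500$ ($p = - 35 \cdot 2 \cdot 5 \left(4 + 5\right) 10 = - 35 \cdot 2 \cdot 5 \cdot 9 \cdot 10 = \left(-35\right) 90 \cdot 10 = \left(-3150\right) 10 = -31500$)
$\frac{p}{-38574} - \frac{33359}{-10299} = - \frac{31500}{-38574} - \frac{33359}{-10299} = \left(-31500\right) \left(- \frac{1}{38574}\right) - - \frac{33359}{10299} = \frac{1750}{2143} + \frac{33359}{10299} = \frac{89511587}{22070757}$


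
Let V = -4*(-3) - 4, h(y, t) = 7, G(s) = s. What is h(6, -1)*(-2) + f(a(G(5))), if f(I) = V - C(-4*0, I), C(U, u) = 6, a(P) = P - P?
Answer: -12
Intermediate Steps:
a(P) = 0
V = 8 (V = 12 - 4 = 8)
f(I) = 2 (f(I) = 8 - 1*6 = 8 - 6 = 2)
h(6, -1)*(-2) + f(a(G(5))) = 7*(-2) + 2 = -14 + 2 = -12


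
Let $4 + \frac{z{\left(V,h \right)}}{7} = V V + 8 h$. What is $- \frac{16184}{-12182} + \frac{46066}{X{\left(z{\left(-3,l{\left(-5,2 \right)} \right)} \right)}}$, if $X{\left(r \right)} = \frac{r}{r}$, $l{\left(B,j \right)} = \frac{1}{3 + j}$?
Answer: $\frac{280596098}{6091} \approx 46067.0$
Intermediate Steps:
$z{\left(V,h \right)} = -28 + 7 V^{2} + 56 h$ ($z{\left(V,h \right)} = -28 + 7 \left(V V + 8 h\right) = -28 + 7 \left(V^{2} + 8 h\right) = -28 + \left(7 V^{2} + 56 h\right) = -28 + 7 V^{2} + 56 h$)
$X{\left(r \right)} = 1$
$- \frac{16184}{-12182} + \frac{46066}{X{\left(z{\left(-3,l{\left(-5,2 \right)} \right)} \right)}} = - \frac{16184}{-12182} + \frac{46066}{1} = \left(-16184\right) \left(- \frac{1}{12182}\right) + 46066 \cdot 1 = \frac{8092}{6091} + 46066 = \frac{280596098}{6091}$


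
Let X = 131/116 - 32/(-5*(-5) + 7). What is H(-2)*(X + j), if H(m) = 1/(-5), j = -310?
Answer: 7189/116 ≈ 61.974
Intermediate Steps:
H(m) = -1/5
X = 15/116 (X = 131*(1/116) - 32/(25 + 7) = 131/116 - 32/32 = 131/116 - 32*1/32 = 131/116 - 1 = 15/116 ≈ 0.12931)
H(-2)*(X + j) = -(15/116 - 310)/5 = -1/5*(-35945/116) = 7189/116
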